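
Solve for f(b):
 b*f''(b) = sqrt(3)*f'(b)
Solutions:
 f(b) = C1 + C2*b^(1 + sqrt(3))


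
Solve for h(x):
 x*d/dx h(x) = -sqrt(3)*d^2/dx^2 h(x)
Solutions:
 h(x) = C1 + C2*erf(sqrt(2)*3^(3/4)*x/6)


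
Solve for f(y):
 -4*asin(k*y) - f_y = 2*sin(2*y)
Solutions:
 f(y) = C1 - 4*Piecewise((y*asin(k*y) + sqrt(-k^2*y^2 + 1)/k, Ne(k, 0)), (0, True)) + cos(2*y)


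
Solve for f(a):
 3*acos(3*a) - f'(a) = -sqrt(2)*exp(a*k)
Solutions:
 f(a) = C1 + 3*a*acos(3*a) - sqrt(1 - 9*a^2) + sqrt(2)*Piecewise((exp(a*k)/k, Ne(k, 0)), (a, True))


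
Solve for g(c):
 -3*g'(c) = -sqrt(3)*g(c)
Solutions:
 g(c) = C1*exp(sqrt(3)*c/3)


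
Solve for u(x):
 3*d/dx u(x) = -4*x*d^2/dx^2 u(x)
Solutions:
 u(x) = C1 + C2*x^(1/4)


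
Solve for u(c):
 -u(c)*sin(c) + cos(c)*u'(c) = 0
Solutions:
 u(c) = C1/cos(c)


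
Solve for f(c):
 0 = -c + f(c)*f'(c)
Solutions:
 f(c) = -sqrt(C1 + c^2)
 f(c) = sqrt(C1 + c^2)


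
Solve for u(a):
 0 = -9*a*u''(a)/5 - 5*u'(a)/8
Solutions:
 u(a) = C1 + C2*a^(47/72)


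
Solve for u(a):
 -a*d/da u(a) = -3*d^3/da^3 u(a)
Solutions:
 u(a) = C1 + Integral(C2*airyai(3^(2/3)*a/3) + C3*airybi(3^(2/3)*a/3), a)


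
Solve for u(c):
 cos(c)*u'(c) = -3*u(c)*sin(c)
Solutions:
 u(c) = C1*cos(c)^3


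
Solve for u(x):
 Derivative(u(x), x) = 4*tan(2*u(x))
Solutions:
 u(x) = -asin(C1*exp(8*x))/2 + pi/2
 u(x) = asin(C1*exp(8*x))/2


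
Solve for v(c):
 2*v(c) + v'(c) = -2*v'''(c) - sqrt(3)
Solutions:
 v(c) = C1*exp(-6^(1/3)*c*(-(18 + sqrt(330))^(1/3) + 6^(1/3)/(18 + sqrt(330))^(1/3))/12)*sin(2^(1/3)*3^(1/6)*c*(3*2^(1/3)/(18 + sqrt(330))^(1/3) + 3^(2/3)*(18 + sqrt(330))^(1/3))/12) + C2*exp(-6^(1/3)*c*(-(18 + sqrt(330))^(1/3) + 6^(1/3)/(18 + sqrt(330))^(1/3))/12)*cos(2^(1/3)*3^(1/6)*c*(3*2^(1/3)/(18 + sqrt(330))^(1/3) + 3^(2/3)*(18 + sqrt(330))^(1/3))/12) + C3*exp(6^(1/3)*c*(-(18 + sqrt(330))^(1/3) + 6^(1/3)/(18 + sqrt(330))^(1/3))/6) - sqrt(3)/2


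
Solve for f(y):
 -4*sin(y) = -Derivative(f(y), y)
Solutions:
 f(y) = C1 - 4*cos(y)


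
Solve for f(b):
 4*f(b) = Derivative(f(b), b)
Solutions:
 f(b) = C1*exp(4*b)


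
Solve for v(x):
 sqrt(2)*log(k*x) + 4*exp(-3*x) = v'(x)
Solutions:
 v(x) = C1 + sqrt(2)*x*log(k*x) - sqrt(2)*x - 4*exp(-3*x)/3


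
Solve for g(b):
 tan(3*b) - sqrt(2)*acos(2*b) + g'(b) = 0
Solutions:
 g(b) = C1 + sqrt(2)*(b*acos(2*b) - sqrt(1 - 4*b^2)/2) + log(cos(3*b))/3


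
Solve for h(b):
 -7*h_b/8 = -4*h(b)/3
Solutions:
 h(b) = C1*exp(32*b/21)


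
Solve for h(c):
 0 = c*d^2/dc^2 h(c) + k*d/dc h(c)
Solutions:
 h(c) = C1 + c^(1 - re(k))*(C2*sin(log(c)*Abs(im(k))) + C3*cos(log(c)*im(k)))


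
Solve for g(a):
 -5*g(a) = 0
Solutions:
 g(a) = 0


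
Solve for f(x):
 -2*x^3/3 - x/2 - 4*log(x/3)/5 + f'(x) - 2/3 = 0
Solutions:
 f(x) = C1 + x^4/6 + x^2/4 + 4*x*log(x)/5 - 4*x*log(3)/5 - 2*x/15


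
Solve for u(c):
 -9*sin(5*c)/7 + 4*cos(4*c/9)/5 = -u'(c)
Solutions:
 u(c) = C1 - 9*sin(4*c/9)/5 - 9*cos(5*c)/35


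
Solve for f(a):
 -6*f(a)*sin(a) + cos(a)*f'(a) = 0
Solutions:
 f(a) = C1/cos(a)^6


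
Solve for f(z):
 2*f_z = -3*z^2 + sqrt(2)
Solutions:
 f(z) = C1 - z^3/2 + sqrt(2)*z/2


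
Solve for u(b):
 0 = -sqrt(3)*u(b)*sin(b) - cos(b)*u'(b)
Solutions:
 u(b) = C1*cos(b)^(sqrt(3))


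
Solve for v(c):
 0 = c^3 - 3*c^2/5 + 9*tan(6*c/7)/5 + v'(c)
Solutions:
 v(c) = C1 - c^4/4 + c^3/5 + 21*log(cos(6*c/7))/10


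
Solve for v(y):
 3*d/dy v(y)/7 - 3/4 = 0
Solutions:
 v(y) = C1 + 7*y/4


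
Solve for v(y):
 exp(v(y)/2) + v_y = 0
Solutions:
 v(y) = 2*log(1/(C1 + y)) + 2*log(2)


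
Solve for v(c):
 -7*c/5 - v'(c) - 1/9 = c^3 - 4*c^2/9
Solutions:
 v(c) = C1 - c^4/4 + 4*c^3/27 - 7*c^2/10 - c/9


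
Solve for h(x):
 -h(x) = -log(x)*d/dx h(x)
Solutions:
 h(x) = C1*exp(li(x))


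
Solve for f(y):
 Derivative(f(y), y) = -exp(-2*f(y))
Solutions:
 f(y) = log(-sqrt(C1 - 2*y))
 f(y) = log(C1 - 2*y)/2


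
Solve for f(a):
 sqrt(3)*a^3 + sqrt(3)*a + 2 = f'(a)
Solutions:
 f(a) = C1 + sqrt(3)*a^4/4 + sqrt(3)*a^2/2 + 2*a


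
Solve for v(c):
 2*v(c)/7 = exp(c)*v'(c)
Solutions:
 v(c) = C1*exp(-2*exp(-c)/7)


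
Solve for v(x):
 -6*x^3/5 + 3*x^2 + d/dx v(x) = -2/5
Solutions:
 v(x) = C1 + 3*x^4/10 - x^3 - 2*x/5


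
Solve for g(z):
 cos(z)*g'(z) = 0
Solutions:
 g(z) = C1


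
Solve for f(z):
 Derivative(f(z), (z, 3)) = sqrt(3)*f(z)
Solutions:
 f(z) = C3*exp(3^(1/6)*z) + (C1*sin(3^(2/3)*z/2) + C2*cos(3^(2/3)*z/2))*exp(-3^(1/6)*z/2)


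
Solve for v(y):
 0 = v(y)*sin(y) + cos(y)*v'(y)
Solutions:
 v(y) = C1*cos(y)


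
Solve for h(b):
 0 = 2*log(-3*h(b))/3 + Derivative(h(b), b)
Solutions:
 3*Integral(1/(log(-_y) + log(3)), (_y, h(b)))/2 = C1 - b


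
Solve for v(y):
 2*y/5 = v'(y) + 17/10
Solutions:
 v(y) = C1 + y^2/5 - 17*y/10


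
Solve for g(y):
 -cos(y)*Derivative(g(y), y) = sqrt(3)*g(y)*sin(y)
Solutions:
 g(y) = C1*cos(y)^(sqrt(3))


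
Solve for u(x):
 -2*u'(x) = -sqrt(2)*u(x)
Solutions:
 u(x) = C1*exp(sqrt(2)*x/2)


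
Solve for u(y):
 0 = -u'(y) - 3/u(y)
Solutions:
 u(y) = -sqrt(C1 - 6*y)
 u(y) = sqrt(C1 - 6*y)


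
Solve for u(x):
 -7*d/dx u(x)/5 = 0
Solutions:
 u(x) = C1


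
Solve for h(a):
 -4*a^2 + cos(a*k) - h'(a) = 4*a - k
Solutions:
 h(a) = C1 - 4*a^3/3 - 2*a^2 + a*k + sin(a*k)/k


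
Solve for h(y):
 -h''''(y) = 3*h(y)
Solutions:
 h(y) = (C1*sin(sqrt(2)*3^(1/4)*y/2) + C2*cos(sqrt(2)*3^(1/4)*y/2))*exp(-sqrt(2)*3^(1/4)*y/2) + (C3*sin(sqrt(2)*3^(1/4)*y/2) + C4*cos(sqrt(2)*3^(1/4)*y/2))*exp(sqrt(2)*3^(1/4)*y/2)


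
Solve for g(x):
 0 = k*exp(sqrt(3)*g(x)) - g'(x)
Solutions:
 g(x) = sqrt(3)*(2*log(-1/(C1 + k*x)) - log(3))/6


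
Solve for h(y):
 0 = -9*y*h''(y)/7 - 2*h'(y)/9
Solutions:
 h(y) = C1 + C2*y^(67/81)


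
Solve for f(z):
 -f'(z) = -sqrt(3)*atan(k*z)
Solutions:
 f(z) = C1 + sqrt(3)*Piecewise((z*atan(k*z) - log(k^2*z^2 + 1)/(2*k), Ne(k, 0)), (0, True))


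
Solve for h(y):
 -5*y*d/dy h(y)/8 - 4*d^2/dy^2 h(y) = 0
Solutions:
 h(y) = C1 + C2*erf(sqrt(5)*y/8)


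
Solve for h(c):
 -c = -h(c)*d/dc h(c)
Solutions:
 h(c) = -sqrt(C1 + c^2)
 h(c) = sqrt(C1 + c^2)


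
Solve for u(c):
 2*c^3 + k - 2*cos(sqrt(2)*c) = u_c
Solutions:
 u(c) = C1 + c^4/2 + c*k - sqrt(2)*sin(sqrt(2)*c)


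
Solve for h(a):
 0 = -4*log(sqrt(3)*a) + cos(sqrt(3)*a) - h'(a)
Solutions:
 h(a) = C1 - 4*a*log(a) - 2*a*log(3) + 4*a + sqrt(3)*sin(sqrt(3)*a)/3


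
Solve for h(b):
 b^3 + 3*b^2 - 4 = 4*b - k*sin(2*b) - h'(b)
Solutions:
 h(b) = C1 - b^4/4 - b^3 + 2*b^2 + 4*b + k*cos(2*b)/2


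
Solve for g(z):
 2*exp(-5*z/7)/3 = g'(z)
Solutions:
 g(z) = C1 - 14*exp(-5*z/7)/15


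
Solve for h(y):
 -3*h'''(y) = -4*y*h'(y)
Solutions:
 h(y) = C1 + Integral(C2*airyai(6^(2/3)*y/3) + C3*airybi(6^(2/3)*y/3), y)


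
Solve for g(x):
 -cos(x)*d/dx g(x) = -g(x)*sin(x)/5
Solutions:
 g(x) = C1/cos(x)^(1/5)


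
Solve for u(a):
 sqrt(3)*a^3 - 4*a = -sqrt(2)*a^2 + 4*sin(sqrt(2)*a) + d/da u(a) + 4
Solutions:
 u(a) = C1 + sqrt(3)*a^4/4 + sqrt(2)*a^3/3 - 2*a^2 - 4*a + 2*sqrt(2)*cos(sqrt(2)*a)


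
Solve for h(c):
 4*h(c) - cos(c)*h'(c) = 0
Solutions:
 h(c) = C1*(sin(c)^2 + 2*sin(c) + 1)/(sin(c)^2 - 2*sin(c) + 1)


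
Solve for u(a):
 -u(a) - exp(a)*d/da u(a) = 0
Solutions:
 u(a) = C1*exp(exp(-a))


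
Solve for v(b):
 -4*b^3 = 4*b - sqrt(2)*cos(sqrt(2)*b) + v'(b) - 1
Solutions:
 v(b) = C1 - b^4 - 2*b^2 + b + sin(sqrt(2)*b)


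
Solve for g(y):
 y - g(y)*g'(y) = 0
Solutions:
 g(y) = -sqrt(C1 + y^2)
 g(y) = sqrt(C1 + y^2)


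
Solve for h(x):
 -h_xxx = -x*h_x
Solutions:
 h(x) = C1 + Integral(C2*airyai(x) + C3*airybi(x), x)


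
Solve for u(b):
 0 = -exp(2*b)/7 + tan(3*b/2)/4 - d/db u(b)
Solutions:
 u(b) = C1 - exp(2*b)/14 - log(cos(3*b/2))/6


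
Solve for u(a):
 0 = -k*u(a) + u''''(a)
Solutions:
 u(a) = C1*exp(-a*k^(1/4)) + C2*exp(a*k^(1/4)) + C3*exp(-I*a*k^(1/4)) + C4*exp(I*a*k^(1/4))


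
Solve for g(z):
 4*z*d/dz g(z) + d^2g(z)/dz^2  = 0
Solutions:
 g(z) = C1 + C2*erf(sqrt(2)*z)


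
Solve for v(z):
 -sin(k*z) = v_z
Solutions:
 v(z) = C1 + cos(k*z)/k


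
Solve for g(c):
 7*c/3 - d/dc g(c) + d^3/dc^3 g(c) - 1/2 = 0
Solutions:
 g(c) = C1 + C2*exp(-c) + C3*exp(c) + 7*c^2/6 - c/2


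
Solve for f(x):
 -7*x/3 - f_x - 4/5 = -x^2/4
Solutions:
 f(x) = C1 + x^3/12 - 7*x^2/6 - 4*x/5


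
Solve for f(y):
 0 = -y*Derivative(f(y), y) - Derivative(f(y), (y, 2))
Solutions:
 f(y) = C1 + C2*erf(sqrt(2)*y/2)


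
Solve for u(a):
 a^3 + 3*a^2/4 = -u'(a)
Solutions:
 u(a) = C1 - a^4/4 - a^3/4


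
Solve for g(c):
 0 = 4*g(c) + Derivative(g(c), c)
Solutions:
 g(c) = C1*exp(-4*c)


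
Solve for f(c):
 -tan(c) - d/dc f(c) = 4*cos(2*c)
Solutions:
 f(c) = C1 + log(cos(c)) - 2*sin(2*c)


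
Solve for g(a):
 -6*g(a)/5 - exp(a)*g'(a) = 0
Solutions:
 g(a) = C1*exp(6*exp(-a)/5)


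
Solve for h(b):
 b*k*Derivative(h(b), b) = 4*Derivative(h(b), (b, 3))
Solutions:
 h(b) = C1 + Integral(C2*airyai(2^(1/3)*b*k^(1/3)/2) + C3*airybi(2^(1/3)*b*k^(1/3)/2), b)


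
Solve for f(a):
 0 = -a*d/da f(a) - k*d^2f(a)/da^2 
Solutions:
 f(a) = C1 + C2*sqrt(k)*erf(sqrt(2)*a*sqrt(1/k)/2)


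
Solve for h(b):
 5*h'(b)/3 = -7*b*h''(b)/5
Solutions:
 h(b) = C1 + C2/b^(4/21)


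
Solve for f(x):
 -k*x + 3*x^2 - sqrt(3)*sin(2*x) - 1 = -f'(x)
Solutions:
 f(x) = C1 + k*x^2/2 - x^3 + x - sqrt(3)*cos(2*x)/2


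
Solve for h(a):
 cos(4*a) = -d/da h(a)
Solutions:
 h(a) = C1 - sin(4*a)/4


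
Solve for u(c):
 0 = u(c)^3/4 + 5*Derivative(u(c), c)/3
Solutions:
 u(c) = -sqrt(10)*sqrt(-1/(C1 - 3*c))
 u(c) = sqrt(10)*sqrt(-1/(C1 - 3*c))


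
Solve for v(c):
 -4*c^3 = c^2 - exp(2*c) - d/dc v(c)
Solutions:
 v(c) = C1 + c^4 + c^3/3 - exp(2*c)/2


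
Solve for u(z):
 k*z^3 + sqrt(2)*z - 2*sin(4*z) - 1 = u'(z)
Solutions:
 u(z) = C1 + k*z^4/4 + sqrt(2)*z^2/2 - z + cos(4*z)/2


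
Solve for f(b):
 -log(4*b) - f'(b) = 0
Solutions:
 f(b) = C1 - b*log(b) - b*log(4) + b


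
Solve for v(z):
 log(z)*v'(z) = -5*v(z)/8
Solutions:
 v(z) = C1*exp(-5*li(z)/8)


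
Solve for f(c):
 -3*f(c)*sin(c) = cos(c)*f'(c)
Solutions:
 f(c) = C1*cos(c)^3


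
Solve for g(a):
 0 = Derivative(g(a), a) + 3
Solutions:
 g(a) = C1 - 3*a


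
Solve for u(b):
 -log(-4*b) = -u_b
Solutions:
 u(b) = C1 + b*log(-b) + b*(-1 + 2*log(2))


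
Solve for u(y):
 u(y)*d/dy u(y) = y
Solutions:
 u(y) = -sqrt(C1 + y^2)
 u(y) = sqrt(C1 + y^2)


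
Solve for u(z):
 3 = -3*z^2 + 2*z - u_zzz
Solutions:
 u(z) = C1 + C2*z + C3*z^2 - z^5/20 + z^4/12 - z^3/2


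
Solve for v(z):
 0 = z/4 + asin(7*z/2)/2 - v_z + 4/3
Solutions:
 v(z) = C1 + z^2/8 + z*asin(7*z/2)/2 + 4*z/3 + sqrt(4 - 49*z^2)/14


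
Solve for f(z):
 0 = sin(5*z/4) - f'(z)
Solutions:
 f(z) = C1 - 4*cos(5*z/4)/5


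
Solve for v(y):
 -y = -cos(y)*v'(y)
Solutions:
 v(y) = C1 + Integral(y/cos(y), y)


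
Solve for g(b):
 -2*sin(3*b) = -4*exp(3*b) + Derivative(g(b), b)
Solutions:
 g(b) = C1 + 4*exp(3*b)/3 + 2*cos(3*b)/3


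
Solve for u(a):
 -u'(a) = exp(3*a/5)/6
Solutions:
 u(a) = C1 - 5*exp(3*a/5)/18


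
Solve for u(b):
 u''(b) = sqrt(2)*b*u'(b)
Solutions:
 u(b) = C1 + C2*erfi(2^(3/4)*b/2)


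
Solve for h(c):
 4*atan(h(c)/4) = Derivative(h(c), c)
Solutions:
 Integral(1/atan(_y/4), (_y, h(c))) = C1 + 4*c


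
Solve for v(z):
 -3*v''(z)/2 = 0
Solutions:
 v(z) = C1 + C2*z


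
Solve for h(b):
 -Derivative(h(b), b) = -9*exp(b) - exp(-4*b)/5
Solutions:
 h(b) = C1 + 9*exp(b) - exp(-4*b)/20


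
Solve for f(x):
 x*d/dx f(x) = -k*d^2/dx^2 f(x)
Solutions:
 f(x) = C1 + C2*sqrt(k)*erf(sqrt(2)*x*sqrt(1/k)/2)


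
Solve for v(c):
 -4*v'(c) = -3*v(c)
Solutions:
 v(c) = C1*exp(3*c/4)


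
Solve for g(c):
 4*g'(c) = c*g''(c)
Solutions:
 g(c) = C1 + C2*c^5


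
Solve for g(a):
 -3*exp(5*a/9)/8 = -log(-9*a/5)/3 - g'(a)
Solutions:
 g(a) = C1 - a*log(-a)/3 + a*(-log(3) + 1/3 + log(15)/3) + 27*exp(5*a/9)/40


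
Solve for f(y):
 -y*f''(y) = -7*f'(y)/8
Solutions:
 f(y) = C1 + C2*y^(15/8)


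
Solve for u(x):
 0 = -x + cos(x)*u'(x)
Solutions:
 u(x) = C1 + Integral(x/cos(x), x)


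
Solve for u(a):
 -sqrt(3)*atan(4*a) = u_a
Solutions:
 u(a) = C1 - sqrt(3)*(a*atan(4*a) - log(16*a^2 + 1)/8)


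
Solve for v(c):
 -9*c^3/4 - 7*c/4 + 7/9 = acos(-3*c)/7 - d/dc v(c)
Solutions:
 v(c) = C1 + 9*c^4/16 + 7*c^2/8 + c*acos(-3*c)/7 - 7*c/9 + sqrt(1 - 9*c^2)/21


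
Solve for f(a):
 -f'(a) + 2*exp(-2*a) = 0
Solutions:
 f(a) = C1 - exp(-2*a)


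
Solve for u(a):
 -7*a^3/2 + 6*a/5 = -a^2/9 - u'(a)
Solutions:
 u(a) = C1 + 7*a^4/8 - a^3/27 - 3*a^2/5


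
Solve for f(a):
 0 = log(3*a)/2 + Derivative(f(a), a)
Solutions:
 f(a) = C1 - a*log(a)/2 - a*log(3)/2 + a/2


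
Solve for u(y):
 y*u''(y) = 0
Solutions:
 u(y) = C1 + C2*y


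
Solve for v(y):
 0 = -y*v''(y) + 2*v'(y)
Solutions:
 v(y) = C1 + C2*y^3


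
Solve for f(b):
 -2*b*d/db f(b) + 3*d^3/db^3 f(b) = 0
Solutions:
 f(b) = C1 + Integral(C2*airyai(2^(1/3)*3^(2/3)*b/3) + C3*airybi(2^(1/3)*3^(2/3)*b/3), b)


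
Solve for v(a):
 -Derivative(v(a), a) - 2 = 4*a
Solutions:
 v(a) = C1 - 2*a^2 - 2*a


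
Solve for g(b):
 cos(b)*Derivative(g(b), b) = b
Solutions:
 g(b) = C1 + Integral(b/cos(b), b)


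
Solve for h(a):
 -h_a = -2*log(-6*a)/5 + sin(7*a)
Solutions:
 h(a) = C1 + 2*a*log(-a)/5 - 2*a/5 + 2*a*log(6)/5 + cos(7*a)/7


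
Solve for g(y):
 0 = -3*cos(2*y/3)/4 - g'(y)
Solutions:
 g(y) = C1 - 9*sin(2*y/3)/8


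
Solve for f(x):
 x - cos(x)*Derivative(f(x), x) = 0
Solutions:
 f(x) = C1 + Integral(x/cos(x), x)


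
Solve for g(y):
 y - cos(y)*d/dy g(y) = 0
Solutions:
 g(y) = C1 + Integral(y/cos(y), y)


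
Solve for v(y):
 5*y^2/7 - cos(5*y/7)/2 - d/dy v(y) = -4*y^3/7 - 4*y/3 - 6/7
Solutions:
 v(y) = C1 + y^4/7 + 5*y^3/21 + 2*y^2/3 + 6*y/7 - 7*sin(5*y/7)/10


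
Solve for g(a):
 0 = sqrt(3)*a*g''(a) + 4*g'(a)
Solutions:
 g(a) = C1 + C2*a^(1 - 4*sqrt(3)/3)


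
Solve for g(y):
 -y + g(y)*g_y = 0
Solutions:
 g(y) = -sqrt(C1 + y^2)
 g(y) = sqrt(C1 + y^2)


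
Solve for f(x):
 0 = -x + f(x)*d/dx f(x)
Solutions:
 f(x) = -sqrt(C1 + x^2)
 f(x) = sqrt(C1 + x^2)


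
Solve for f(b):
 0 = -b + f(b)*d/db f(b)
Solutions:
 f(b) = -sqrt(C1 + b^2)
 f(b) = sqrt(C1 + b^2)


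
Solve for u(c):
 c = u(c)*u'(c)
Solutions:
 u(c) = -sqrt(C1 + c^2)
 u(c) = sqrt(C1 + c^2)


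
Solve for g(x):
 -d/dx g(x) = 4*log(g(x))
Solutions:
 li(g(x)) = C1 - 4*x


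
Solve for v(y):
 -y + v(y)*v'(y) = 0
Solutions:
 v(y) = -sqrt(C1 + y^2)
 v(y) = sqrt(C1 + y^2)


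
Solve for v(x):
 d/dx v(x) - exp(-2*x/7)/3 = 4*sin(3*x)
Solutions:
 v(x) = C1 - 4*cos(3*x)/3 - 7*exp(-2*x/7)/6


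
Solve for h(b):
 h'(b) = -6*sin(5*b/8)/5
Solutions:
 h(b) = C1 + 48*cos(5*b/8)/25


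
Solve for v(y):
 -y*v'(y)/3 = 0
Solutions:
 v(y) = C1


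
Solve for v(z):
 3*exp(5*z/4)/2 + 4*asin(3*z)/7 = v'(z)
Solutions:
 v(z) = C1 + 4*z*asin(3*z)/7 + 4*sqrt(1 - 9*z^2)/21 + 6*exp(5*z/4)/5


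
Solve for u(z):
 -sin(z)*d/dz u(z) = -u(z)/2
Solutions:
 u(z) = C1*(cos(z) - 1)^(1/4)/(cos(z) + 1)^(1/4)


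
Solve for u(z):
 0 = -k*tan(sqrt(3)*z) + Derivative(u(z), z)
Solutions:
 u(z) = C1 - sqrt(3)*k*log(cos(sqrt(3)*z))/3


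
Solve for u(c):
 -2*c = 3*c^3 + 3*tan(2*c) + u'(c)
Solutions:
 u(c) = C1 - 3*c^4/4 - c^2 + 3*log(cos(2*c))/2


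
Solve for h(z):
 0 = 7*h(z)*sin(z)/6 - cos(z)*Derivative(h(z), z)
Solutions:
 h(z) = C1/cos(z)^(7/6)


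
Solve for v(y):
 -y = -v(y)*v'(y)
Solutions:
 v(y) = -sqrt(C1 + y^2)
 v(y) = sqrt(C1 + y^2)


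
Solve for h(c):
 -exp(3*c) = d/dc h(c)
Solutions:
 h(c) = C1 - exp(3*c)/3


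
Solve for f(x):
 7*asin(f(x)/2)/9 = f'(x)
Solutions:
 Integral(1/asin(_y/2), (_y, f(x))) = C1 + 7*x/9


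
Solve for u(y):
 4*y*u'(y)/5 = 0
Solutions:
 u(y) = C1


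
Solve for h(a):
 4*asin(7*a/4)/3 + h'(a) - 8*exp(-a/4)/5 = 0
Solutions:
 h(a) = C1 - 4*a*asin(7*a/4)/3 - 4*sqrt(16 - 49*a^2)/21 - 32*exp(-a/4)/5


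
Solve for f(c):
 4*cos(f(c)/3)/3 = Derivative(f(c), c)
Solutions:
 -4*c/3 - 3*log(sin(f(c)/3) - 1)/2 + 3*log(sin(f(c)/3) + 1)/2 = C1


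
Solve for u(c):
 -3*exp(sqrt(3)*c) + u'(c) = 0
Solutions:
 u(c) = C1 + sqrt(3)*exp(sqrt(3)*c)


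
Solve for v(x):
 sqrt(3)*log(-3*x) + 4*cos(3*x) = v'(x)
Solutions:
 v(x) = C1 + sqrt(3)*x*(log(-x) - 1) + sqrt(3)*x*log(3) + 4*sin(3*x)/3


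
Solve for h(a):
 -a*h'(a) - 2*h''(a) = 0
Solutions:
 h(a) = C1 + C2*erf(a/2)


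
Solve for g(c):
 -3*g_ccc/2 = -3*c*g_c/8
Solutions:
 g(c) = C1 + Integral(C2*airyai(2^(1/3)*c/2) + C3*airybi(2^(1/3)*c/2), c)


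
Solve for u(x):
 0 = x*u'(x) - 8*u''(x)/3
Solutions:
 u(x) = C1 + C2*erfi(sqrt(3)*x/4)


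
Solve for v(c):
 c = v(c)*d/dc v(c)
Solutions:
 v(c) = -sqrt(C1 + c^2)
 v(c) = sqrt(C1 + c^2)


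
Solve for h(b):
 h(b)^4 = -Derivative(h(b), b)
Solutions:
 h(b) = (-3^(2/3) - 3*3^(1/6)*I)*(1/(C1 + b))^(1/3)/6
 h(b) = (-3^(2/3) + 3*3^(1/6)*I)*(1/(C1 + b))^(1/3)/6
 h(b) = (1/(C1 + 3*b))^(1/3)


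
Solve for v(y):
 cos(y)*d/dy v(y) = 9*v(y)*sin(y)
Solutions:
 v(y) = C1/cos(y)^9


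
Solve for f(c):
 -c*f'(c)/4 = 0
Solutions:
 f(c) = C1


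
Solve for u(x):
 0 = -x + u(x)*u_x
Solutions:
 u(x) = -sqrt(C1 + x^2)
 u(x) = sqrt(C1 + x^2)


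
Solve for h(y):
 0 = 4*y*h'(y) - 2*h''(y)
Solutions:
 h(y) = C1 + C2*erfi(y)


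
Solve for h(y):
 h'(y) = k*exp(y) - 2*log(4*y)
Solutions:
 h(y) = C1 + k*exp(y) - 2*y*log(y) + 2*y*(1 - 2*log(2))


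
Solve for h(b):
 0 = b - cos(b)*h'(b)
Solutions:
 h(b) = C1 + Integral(b/cos(b), b)


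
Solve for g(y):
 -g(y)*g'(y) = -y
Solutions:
 g(y) = -sqrt(C1 + y^2)
 g(y) = sqrt(C1 + y^2)


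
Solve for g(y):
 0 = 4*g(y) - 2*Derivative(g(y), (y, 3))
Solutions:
 g(y) = C3*exp(2^(1/3)*y) + (C1*sin(2^(1/3)*sqrt(3)*y/2) + C2*cos(2^(1/3)*sqrt(3)*y/2))*exp(-2^(1/3)*y/2)


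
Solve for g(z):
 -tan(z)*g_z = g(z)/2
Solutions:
 g(z) = C1/sqrt(sin(z))


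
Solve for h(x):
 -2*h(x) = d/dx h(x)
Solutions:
 h(x) = C1*exp(-2*x)


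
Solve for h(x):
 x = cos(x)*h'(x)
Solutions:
 h(x) = C1 + Integral(x/cos(x), x)


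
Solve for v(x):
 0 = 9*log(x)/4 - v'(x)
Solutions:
 v(x) = C1 + 9*x*log(x)/4 - 9*x/4


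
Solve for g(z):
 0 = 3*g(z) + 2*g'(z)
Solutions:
 g(z) = C1*exp(-3*z/2)


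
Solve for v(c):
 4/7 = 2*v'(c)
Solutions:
 v(c) = C1 + 2*c/7


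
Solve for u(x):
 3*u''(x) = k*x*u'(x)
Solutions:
 u(x) = Piecewise((-sqrt(6)*sqrt(pi)*C1*erf(sqrt(6)*x*sqrt(-k)/6)/(2*sqrt(-k)) - C2, (k > 0) | (k < 0)), (-C1*x - C2, True))


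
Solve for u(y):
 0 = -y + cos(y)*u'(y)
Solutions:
 u(y) = C1 + Integral(y/cos(y), y)


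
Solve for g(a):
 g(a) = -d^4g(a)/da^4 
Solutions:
 g(a) = (C1*sin(sqrt(2)*a/2) + C2*cos(sqrt(2)*a/2))*exp(-sqrt(2)*a/2) + (C3*sin(sqrt(2)*a/2) + C4*cos(sqrt(2)*a/2))*exp(sqrt(2)*a/2)


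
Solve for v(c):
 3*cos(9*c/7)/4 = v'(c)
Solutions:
 v(c) = C1 + 7*sin(9*c/7)/12


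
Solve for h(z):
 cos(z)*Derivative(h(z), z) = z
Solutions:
 h(z) = C1 + Integral(z/cos(z), z)


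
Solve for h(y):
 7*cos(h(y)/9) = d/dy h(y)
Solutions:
 -7*y - 9*log(sin(h(y)/9) - 1)/2 + 9*log(sin(h(y)/9) + 1)/2 = C1


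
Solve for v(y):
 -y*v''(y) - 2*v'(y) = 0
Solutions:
 v(y) = C1 + C2/y


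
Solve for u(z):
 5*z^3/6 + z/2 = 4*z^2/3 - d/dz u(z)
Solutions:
 u(z) = C1 - 5*z^4/24 + 4*z^3/9 - z^2/4


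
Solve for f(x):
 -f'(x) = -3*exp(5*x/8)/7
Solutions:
 f(x) = C1 + 24*exp(5*x/8)/35


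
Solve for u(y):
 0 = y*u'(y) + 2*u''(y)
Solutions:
 u(y) = C1 + C2*erf(y/2)


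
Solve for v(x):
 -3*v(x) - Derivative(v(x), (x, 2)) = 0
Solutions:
 v(x) = C1*sin(sqrt(3)*x) + C2*cos(sqrt(3)*x)


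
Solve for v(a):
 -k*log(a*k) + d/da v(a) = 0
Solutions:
 v(a) = C1 + a*k*log(a*k) - a*k


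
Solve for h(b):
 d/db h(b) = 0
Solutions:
 h(b) = C1


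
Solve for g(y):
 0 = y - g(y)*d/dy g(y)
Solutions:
 g(y) = -sqrt(C1 + y^2)
 g(y) = sqrt(C1 + y^2)


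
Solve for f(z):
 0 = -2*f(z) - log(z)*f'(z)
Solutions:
 f(z) = C1*exp(-2*li(z))


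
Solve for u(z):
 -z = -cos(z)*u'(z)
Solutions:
 u(z) = C1 + Integral(z/cos(z), z)


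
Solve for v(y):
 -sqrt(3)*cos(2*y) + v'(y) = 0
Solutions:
 v(y) = C1 + sqrt(3)*sin(2*y)/2


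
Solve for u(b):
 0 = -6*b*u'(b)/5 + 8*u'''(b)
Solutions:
 u(b) = C1 + Integral(C2*airyai(150^(1/3)*b/10) + C3*airybi(150^(1/3)*b/10), b)


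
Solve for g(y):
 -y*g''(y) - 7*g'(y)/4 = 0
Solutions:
 g(y) = C1 + C2/y^(3/4)


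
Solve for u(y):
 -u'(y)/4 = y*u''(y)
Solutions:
 u(y) = C1 + C2*y^(3/4)


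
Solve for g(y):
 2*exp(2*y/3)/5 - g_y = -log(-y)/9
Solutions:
 g(y) = C1 + y*log(-y)/9 - y/9 + 3*exp(2*y/3)/5


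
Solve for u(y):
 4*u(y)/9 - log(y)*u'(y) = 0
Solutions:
 u(y) = C1*exp(4*li(y)/9)


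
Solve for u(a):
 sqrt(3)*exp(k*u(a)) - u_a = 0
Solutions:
 u(a) = Piecewise((log(-1/(C1*k + sqrt(3)*a*k))/k, Ne(k, 0)), (nan, True))
 u(a) = Piecewise((C1 + sqrt(3)*a, Eq(k, 0)), (nan, True))


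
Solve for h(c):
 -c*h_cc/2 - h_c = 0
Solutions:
 h(c) = C1 + C2/c


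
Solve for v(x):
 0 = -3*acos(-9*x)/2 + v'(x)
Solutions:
 v(x) = C1 + 3*x*acos(-9*x)/2 + sqrt(1 - 81*x^2)/6


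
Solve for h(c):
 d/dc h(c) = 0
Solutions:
 h(c) = C1


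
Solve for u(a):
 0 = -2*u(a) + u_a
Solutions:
 u(a) = C1*exp(2*a)


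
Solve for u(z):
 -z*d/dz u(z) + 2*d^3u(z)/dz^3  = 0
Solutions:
 u(z) = C1 + Integral(C2*airyai(2^(2/3)*z/2) + C3*airybi(2^(2/3)*z/2), z)


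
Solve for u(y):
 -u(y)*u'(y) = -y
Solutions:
 u(y) = -sqrt(C1 + y^2)
 u(y) = sqrt(C1 + y^2)


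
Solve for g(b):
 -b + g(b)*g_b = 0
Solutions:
 g(b) = -sqrt(C1 + b^2)
 g(b) = sqrt(C1 + b^2)


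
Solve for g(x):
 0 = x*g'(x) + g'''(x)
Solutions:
 g(x) = C1 + Integral(C2*airyai(-x) + C3*airybi(-x), x)


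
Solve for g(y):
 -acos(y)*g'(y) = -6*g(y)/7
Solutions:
 g(y) = C1*exp(6*Integral(1/acos(y), y)/7)


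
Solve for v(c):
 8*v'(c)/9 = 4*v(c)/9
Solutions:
 v(c) = C1*exp(c/2)


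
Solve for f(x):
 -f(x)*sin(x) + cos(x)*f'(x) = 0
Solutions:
 f(x) = C1/cos(x)


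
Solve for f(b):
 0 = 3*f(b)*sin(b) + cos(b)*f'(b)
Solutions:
 f(b) = C1*cos(b)^3


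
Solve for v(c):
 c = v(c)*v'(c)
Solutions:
 v(c) = -sqrt(C1 + c^2)
 v(c) = sqrt(C1 + c^2)


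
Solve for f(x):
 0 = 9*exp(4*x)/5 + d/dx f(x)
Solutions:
 f(x) = C1 - 9*exp(4*x)/20


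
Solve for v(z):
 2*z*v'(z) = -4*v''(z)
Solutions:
 v(z) = C1 + C2*erf(z/2)


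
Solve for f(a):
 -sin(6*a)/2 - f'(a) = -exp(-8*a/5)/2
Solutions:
 f(a) = C1 + cos(6*a)/12 - 5*exp(-8*a/5)/16


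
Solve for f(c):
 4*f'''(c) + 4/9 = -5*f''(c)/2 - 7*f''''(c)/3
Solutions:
 f(c) = C1 + C2*c - 4*c^2/45 + (C3*sin(sqrt(66)*c/14) + C4*cos(sqrt(66)*c/14))*exp(-6*c/7)


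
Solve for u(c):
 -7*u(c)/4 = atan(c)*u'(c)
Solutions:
 u(c) = C1*exp(-7*Integral(1/atan(c), c)/4)


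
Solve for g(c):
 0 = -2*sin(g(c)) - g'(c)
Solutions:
 g(c) = -acos((-C1 - exp(4*c))/(C1 - exp(4*c))) + 2*pi
 g(c) = acos((-C1 - exp(4*c))/(C1 - exp(4*c)))


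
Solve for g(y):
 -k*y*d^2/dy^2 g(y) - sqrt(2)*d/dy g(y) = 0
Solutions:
 g(y) = C1 + y^(((re(k) - sqrt(2))*re(k) + im(k)^2)/(re(k)^2 + im(k)^2))*(C2*sin(sqrt(2)*log(y)*Abs(im(k))/(re(k)^2 + im(k)^2)) + C3*cos(sqrt(2)*log(y)*im(k)/(re(k)^2 + im(k)^2)))


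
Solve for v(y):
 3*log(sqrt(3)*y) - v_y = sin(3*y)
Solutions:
 v(y) = C1 + 3*y*log(y) - 3*y + 3*y*log(3)/2 + cos(3*y)/3


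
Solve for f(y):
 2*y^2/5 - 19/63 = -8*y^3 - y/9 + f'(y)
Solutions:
 f(y) = C1 + 2*y^4 + 2*y^3/15 + y^2/18 - 19*y/63


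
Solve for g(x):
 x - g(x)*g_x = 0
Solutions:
 g(x) = -sqrt(C1 + x^2)
 g(x) = sqrt(C1 + x^2)


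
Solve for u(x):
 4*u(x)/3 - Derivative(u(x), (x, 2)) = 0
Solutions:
 u(x) = C1*exp(-2*sqrt(3)*x/3) + C2*exp(2*sqrt(3)*x/3)


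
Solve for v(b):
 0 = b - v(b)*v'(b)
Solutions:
 v(b) = -sqrt(C1 + b^2)
 v(b) = sqrt(C1 + b^2)


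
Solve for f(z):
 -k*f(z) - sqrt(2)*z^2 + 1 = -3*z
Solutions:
 f(z) = (-sqrt(2)*z^2 + 3*z + 1)/k


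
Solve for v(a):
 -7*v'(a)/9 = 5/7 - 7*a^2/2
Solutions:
 v(a) = C1 + 3*a^3/2 - 45*a/49


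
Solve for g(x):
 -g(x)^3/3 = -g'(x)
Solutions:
 g(x) = -sqrt(6)*sqrt(-1/(C1 + x))/2
 g(x) = sqrt(6)*sqrt(-1/(C1 + x))/2


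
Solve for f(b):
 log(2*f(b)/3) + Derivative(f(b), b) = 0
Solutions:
 Integral(1/(log(_y) - log(3) + log(2)), (_y, f(b))) = C1 - b


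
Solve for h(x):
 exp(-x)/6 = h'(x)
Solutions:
 h(x) = C1 - exp(-x)/6


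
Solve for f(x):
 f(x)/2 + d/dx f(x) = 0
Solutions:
 f(x) = C1*exp(-x/2)


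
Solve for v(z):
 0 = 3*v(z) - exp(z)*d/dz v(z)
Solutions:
 v(z) = C1*exp(-3*exp(-z))


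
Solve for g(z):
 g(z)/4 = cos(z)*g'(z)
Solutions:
 g(z) = C1*(sin(z) + 1)^(1/8)/(sin(z) - 1)^(1/8)


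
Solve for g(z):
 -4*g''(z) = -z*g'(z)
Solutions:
 g(z) = C1 + C2*erfi(sqrt(2)*z/4)


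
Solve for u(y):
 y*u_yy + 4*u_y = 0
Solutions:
 u(y) = C1 + C2/y^3


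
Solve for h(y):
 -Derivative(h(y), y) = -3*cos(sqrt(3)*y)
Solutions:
 h(y) = C1 + sqrt(3)*sin(sqrt(3)*y)


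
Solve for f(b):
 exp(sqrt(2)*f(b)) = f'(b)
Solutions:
 f(b) = sqrt(2)*(2*log(-1/(C1 + b)) - log(2))/4


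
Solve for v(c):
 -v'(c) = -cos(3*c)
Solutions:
 v(c) = C1 + sin(3*c)/3


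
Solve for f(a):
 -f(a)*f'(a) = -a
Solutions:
 f(a) = -sqrt(C1 + a^2)
 f(a) = sqrt(C1 + a^2)


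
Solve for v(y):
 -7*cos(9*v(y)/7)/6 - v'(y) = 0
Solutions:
 7*y/6 - 7*log(sin(9*v(y)/7) - 1)/18 + 7*log(sin(9*v(y)/7) + 1)/18 = C1


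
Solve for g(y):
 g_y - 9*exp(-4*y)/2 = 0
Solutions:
 g(y) = C1 - 9*exp(-4*y)/8


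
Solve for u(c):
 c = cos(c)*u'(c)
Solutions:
 u(c) = C1 + Integral(c/cos(c), c)


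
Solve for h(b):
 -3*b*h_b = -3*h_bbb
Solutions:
 h(b) = C1 + Integral(C2*airyai(b) + C3*airybi(b), b)


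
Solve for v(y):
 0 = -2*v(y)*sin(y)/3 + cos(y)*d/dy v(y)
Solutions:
 v(y) = C1/cos(y)^(2/3)


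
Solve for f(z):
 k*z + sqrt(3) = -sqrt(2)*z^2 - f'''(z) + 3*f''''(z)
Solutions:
 f(z) = C1 + C2*z + C3*z^2 + C4*exp(z/3) - sqrt(2)*z^5/60 + z^4*(-k - 6*sqrt(2))/24 + z^3*(-k/2 - 3*sqrt(2) - sqrt(3)/6)


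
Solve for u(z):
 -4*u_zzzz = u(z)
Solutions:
 u(z) = (C1*sin(z/2) + C2*cos(z/2))*exp(-z/2) + (C3*sin(z/2) + C4*cos(z/2))*exp(z/2)


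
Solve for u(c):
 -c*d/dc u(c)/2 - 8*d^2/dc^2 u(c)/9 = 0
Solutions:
 u(c) = C1 + C2*erf(3*sqrt(2)*c/8)


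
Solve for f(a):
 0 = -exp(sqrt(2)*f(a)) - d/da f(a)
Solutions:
 f(a) = sqrt(2)*(2*log(1/(C1 + a)) - log(2))/4


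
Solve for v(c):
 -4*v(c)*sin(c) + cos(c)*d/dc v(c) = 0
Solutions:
 v(c) = C1/cos(c)^4


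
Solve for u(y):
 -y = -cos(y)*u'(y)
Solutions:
 u(y) = C1 + Integral(y/cos(y), y)


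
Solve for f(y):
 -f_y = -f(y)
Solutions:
 f(y) = C1*exp(y)


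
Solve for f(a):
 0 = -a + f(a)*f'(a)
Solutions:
 f(a) = -sqrt(C1 + a^2)
 f(a) = sqrt(C1 + a^2)


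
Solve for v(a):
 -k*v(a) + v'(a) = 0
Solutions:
 v(a) = C1*exp(a*k)


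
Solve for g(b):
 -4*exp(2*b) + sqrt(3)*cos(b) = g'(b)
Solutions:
 g(b) = C1 - 2*exp(2*b) + sqrt(3)*sin(b)


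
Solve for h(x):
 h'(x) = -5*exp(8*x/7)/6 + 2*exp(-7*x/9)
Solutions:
 h(x) = C1 - 35*exp(8*x/7)/48 - 18*exp(-7*x/9)/7


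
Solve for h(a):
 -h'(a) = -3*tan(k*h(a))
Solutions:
 h(a) = Piecewise((-asin(exp(C1*k + 3*a*k))/k + pi/k, Ne(k, 0)), (nan, True))
 h(a) = Piecewise((asin(exp(C1*k + 3*a*k))/k, Ne(k, 0)), (nan, True))


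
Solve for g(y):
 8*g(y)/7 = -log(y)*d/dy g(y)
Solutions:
 g(y) = C1*exp(-8*li(y)/7)


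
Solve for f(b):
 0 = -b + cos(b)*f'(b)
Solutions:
 f(b) = C1 + Integral(b/cos(b), b)


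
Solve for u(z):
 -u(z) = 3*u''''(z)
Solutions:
 u(z) = (C1*sin(sqrt(2)*3^(3/4)*z/6) + C2*cos(sqrt(2)*3^(3/4)*z/6))*exp(-sqrt(2)*3^(3/4)*z/6) + (C3*sin(sqrt(2)*3^(3/4)*z/6) + C4*cos(sqrt(2)*3^(3/4)*z/6))*exp(sqrt(2)*3^(3/4)*z/6)


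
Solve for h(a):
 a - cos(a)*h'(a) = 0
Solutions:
 h(a) = C1 + Integral(a/cos(a), a)


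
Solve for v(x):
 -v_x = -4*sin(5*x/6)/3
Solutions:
 v(x) = C1 - 8*cos(5*x/6)/5


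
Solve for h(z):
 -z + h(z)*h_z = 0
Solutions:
 h(z) = -sqrt(C1 + z^2)
 h(z) = sqrt(C1 + z^2)


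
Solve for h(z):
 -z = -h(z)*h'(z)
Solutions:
 h(z) = -sqrt(C1 + z^2)
 h(z) = sqrt(C1 + z^2)


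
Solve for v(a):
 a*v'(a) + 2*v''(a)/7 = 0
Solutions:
 v(a) = C1 + C2*erf(sqrt(7)*a/2)


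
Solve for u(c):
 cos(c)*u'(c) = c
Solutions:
 u(c) = C1 + Integral(c/cos(c), c)


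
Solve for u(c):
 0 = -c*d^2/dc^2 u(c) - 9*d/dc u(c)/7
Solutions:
 u(c) = C1 + C2/c^(2/7)


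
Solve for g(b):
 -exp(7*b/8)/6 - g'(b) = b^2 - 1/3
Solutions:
 g(b) = C1 - b^3/3 + b/3 - 4*exp(7*b/8)/21


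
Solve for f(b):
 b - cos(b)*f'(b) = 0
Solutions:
 f(b) = C1 + Integral(b/cos(b), b)


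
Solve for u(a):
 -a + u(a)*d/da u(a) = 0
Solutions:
 u(a) = -sqrt(C1 + a^2)
 u(a) = sqrt(C1 + a^2)


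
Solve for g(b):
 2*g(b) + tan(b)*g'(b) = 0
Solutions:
 g(b) = C1/sin(b)^2


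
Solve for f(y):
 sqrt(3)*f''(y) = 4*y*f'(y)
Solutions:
 f(y) = C1 + C2*erfi(sqrt(2)*3^(3/4)*y/3)


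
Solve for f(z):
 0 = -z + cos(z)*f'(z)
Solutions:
 f(z) = C1 + Integral(z/cos(z), z)


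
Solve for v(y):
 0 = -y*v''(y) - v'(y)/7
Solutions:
 v(y) = C1 + C2*y^(6/7)


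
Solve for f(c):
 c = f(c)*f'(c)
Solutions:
 f(c) = -sqrt(C1 + c^2)
 f(c) = sqrt(C1 + c^2)


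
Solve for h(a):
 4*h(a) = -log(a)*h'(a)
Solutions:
 h(a) = C1*exp(-4*li(a))


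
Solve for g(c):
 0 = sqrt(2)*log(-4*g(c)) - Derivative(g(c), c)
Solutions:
 -sqrt(2)*Integral(1/(log(-_y) + 2*log(2)), (_y, g(c)))/2 = C1 - c


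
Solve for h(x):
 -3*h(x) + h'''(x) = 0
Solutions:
 h(x) = C3*exp(3^(1/3)*x) + (C1*sin(3^(5/6)*x/2) + C2*cos(3^(5/6)*x/2))*exp(-3^(1/3)*x/2)


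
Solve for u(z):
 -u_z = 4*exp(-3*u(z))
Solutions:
 u(z) = log(C1 - 12*z)/3
 u(z) = log((-3^(1/3) - 3^(5/6)*I)*(C1 - 4*z)^(1/3)/2)
 u(z) = log((-3^(1/3) + 3^(5/6)*I)*(C1 - 4*z)^(1/3)/2)


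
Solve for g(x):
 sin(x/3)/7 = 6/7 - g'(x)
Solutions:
 g(x) = C1 + 6*x/7 + 3*cos(x/3)/7


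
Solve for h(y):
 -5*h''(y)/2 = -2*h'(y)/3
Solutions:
 h(y) = C1 + C2*exp(4*y/15)


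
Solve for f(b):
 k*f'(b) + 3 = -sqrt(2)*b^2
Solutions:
 f(b) = C1 - sqrt(2)*b^3/(3*k) - 3*b/k


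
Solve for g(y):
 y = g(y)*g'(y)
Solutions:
 g(y) = -sqrt(C1 + y^2)
 g(y) = sqrt(C1 + y^2)


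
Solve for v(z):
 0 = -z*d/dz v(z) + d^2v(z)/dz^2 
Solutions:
 v(z) = C1 + C2*erfi(sqrt(2)*z/2)


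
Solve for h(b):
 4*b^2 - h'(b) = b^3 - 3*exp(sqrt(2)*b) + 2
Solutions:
 h(b) = C1 - b^4/4 + 4*b^3/3 - 2*b + 3*sqrt(2)*exp(sqrt(2)*b)/2


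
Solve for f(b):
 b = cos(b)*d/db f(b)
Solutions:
 f(b) = C1 + Integral(b/cos(b), b)


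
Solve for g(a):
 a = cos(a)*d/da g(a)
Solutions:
 g(a) = C1 + Integral(a/cos(a), a)


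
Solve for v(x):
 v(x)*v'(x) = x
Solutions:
 v(x) = -sqrt(C1 + x^2)
 v(x) = sqrt(C1 + x^2)


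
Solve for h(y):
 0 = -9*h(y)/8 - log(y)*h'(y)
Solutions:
 h(y) = C1*exp(-9*li(y)/8)


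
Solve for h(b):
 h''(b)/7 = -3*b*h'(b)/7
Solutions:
 h(b) = C1 + C2*erf(sqrt(6)*b/2)


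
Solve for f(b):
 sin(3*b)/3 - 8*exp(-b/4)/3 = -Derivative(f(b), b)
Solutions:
 f(b) = C1 + cos(3*b)/9 - 32*exp(-b/4)/3


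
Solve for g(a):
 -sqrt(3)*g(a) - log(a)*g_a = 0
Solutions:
 g(a) = C1*exp(-sqrt(3)*li(a))


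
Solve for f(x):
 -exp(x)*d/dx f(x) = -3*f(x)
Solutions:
 f(x) = C1*exp(-3*exp(-x))


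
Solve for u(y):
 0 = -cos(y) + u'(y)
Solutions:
 u(y) = C1 + sin(y)


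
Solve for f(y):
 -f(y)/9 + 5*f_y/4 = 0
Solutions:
 f(y) = C1*exp(4*y/45)


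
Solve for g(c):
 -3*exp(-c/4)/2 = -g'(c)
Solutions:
 g(c) = C1 - 6*exp(-c/4)


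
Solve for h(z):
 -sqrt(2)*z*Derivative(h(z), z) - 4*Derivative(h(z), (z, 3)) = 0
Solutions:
 h(z) = C1 + Integral(C2*airyai(-sqrt(2)*z/2) + C3*airybi(-sqrt(2)*z/2), z)


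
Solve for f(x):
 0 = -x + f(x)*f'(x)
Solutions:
 f(x) = -sqrt(C1 + x^2)
 f(x) = sqrt(C1 + x^2)


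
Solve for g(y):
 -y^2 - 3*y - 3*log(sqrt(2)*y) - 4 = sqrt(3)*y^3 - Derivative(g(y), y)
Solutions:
 g(y) = C1 + sqrt(3)*y^4/4 + y^3/3 + 3*y^2/2 + 3*y*log(y) + y + 3*y*log(2)/2


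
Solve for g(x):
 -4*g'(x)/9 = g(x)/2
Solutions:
 g(x) = C1*exp(-9*x/8)


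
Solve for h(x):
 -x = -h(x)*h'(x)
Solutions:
 h(x) = -sqrt(C1 + x^2)
 h(x) = sqrt(C1 + x^2)


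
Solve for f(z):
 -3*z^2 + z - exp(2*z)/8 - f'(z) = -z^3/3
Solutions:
 f(z) = C1 + z^4/12 - z^3 + z^2/2 - exp(2*z)/16


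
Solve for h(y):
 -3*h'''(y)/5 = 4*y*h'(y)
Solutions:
 h(y) = C1 + Integral(C2*airyai(-20^(1/3)*3^(2/3)*y/3) + C3*airybi(-20^(1/3)*3^(2/3)*y/3), y)


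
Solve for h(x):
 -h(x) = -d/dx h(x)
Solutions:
 h(x) = C1*exp(x)


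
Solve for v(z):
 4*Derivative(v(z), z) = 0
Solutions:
 v(z) = C1


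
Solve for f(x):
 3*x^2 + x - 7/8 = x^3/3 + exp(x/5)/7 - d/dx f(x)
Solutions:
 f(x) = C1 + x^4/12 - x^3 - x^2/2 + 7*x/8 + 5*exp(x/5)/7


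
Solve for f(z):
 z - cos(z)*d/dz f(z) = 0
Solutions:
 f(z) = C1 + Integral(z/cos(z), z)


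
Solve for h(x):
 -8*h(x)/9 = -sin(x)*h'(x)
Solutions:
 h(x) = C1*(cos(x) - 1)^(4/9)/(cos(x) + 1)^(4/9)


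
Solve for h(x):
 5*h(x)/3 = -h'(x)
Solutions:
 h(x) = C1*exp(-5*x/3)


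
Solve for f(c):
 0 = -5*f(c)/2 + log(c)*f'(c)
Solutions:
 f(c) = C1*exp(5*li(c)/2)


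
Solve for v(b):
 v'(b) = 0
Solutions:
 v(b) = C1


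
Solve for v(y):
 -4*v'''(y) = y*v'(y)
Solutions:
 v(y) = C1 + Integral(C2*airyai(-2^(1/3)*y/2) + C3*airybi(-2^(1/3)*y/2), y)


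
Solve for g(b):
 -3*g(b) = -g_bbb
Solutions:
 g(b) = C3*exp(3^(1/3)*b) + (C1*sin(3^(5/6)*b/2) + C2*cos(3^(5/6)*b/2))*exp(-3^(1/3)*b/2)


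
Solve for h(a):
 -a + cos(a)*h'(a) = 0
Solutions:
 h(a) = C1 + Integral(a/cos(a), a)


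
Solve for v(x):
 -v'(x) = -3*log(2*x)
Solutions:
 v(x) = C1 + 3*x*log(x) - 3*x + x*log(8)


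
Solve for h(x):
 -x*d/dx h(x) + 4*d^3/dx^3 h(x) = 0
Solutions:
 h(x) = C1 + Integral(C2*airyai(2^(1/3)*x/2) + C3*airybi(2^(1/3)*x/2), x)


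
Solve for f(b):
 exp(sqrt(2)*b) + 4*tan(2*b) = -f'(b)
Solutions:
 f(b) = C1 - sqrt(2)*exp(sqrt(2)*b)/2 + 2*log(cos(2*b))


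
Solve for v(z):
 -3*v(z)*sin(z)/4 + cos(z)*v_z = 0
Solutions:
 v(z) = C1/cos(z)^(3/4)


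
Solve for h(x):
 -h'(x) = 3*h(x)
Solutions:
 h(x) = C1*exp(-3*x)


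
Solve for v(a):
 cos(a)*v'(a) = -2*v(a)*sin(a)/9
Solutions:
 v(a) = C1*cos(a)^(2/9)


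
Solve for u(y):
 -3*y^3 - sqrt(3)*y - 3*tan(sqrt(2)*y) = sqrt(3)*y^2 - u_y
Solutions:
 u(y) = C1 + 3*y^4/4 + sqrt(3)*y^3/3 + sqrt(3)*y^2/2 - 3*sqrt(2)*log(cos(sqrt(2)*y))/2


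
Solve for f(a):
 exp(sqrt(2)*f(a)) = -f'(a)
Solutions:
 f(a) = sqrt(2)*(2*log(1/(C1 + a)) - log(2))/4


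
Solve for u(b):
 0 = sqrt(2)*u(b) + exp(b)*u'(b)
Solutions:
 u(b) = C1*exp(sqrt(2)*exp(-b))


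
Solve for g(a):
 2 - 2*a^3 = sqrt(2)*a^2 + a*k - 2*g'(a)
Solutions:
 g(a) = C1 + a^4/4 + sqrt(2)*a^3/6 + a^2*k/4 - a


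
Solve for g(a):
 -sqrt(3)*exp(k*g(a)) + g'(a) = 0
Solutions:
 g(a) = Piecewise((log(-1/(C1*k + sqrt(3)*a*k))/k, Ne(k, 0)), (nan, True))
 g(a) = Piecewise((C1 + sqrt(3)*a, Eq(k, 0)), (nan, True))


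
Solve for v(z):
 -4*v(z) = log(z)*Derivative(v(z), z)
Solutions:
 v(z) = C1*exp(-4*li(z))


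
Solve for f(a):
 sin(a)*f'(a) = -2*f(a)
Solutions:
 f(a) = C1*(cos(a) + 1)/(cos(a) - 1)


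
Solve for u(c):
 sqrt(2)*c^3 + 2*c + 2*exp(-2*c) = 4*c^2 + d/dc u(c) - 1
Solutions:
 u(c) = C1 + sqrt(2)*c^4/4 - 4*c^3/3 + c^2 + c - exp(-2*c)


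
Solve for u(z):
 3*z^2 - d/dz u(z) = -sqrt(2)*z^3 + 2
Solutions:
 u(z) = C1 + sqrt(2)*z^4/4 + z^3 - 2*z


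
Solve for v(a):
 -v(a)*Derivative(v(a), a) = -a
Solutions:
 v(a) = -sqrt(C1 + a^2)
 v(a) = sqrt(C1 + a^2)


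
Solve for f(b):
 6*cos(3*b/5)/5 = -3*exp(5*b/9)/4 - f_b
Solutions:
 f(b) = C1 - 27*exp(5*b/9)/20 - 2*sin(3*b/5)


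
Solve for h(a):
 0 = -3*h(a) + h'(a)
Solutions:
 h(a) = C1*exp(3*a)


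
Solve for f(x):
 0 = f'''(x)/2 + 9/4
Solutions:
 f(x) = C1 + C2*x + C3*x^2 - 3*x^3/4


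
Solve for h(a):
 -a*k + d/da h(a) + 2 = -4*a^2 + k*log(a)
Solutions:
 h(a) = C1 - 4*a^3/3 + a^2*k/2 + a*k*log(a) - a*k - 2*a


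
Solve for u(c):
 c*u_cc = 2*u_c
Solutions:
 u(c) = C1 + C2*c^3


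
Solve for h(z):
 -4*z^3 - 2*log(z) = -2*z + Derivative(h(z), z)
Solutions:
 h(z) = C1 - z^4 + z^2 - 2*z*log(z) + 2*z


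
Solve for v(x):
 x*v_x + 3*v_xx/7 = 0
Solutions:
 v(x) = C1 + C2*erf(sqrt(42)*x/6)


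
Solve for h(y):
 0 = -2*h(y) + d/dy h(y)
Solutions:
 h(y) = C1*exp(2*y)


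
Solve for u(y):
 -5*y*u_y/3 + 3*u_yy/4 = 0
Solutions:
 u(y) = C1 + C2*erfi(sqrt(10)*y/3)


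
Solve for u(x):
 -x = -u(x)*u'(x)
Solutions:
 u(x) = -sqrt(C1 + x^2)
 u(x) = sqrt(C1 + x^2)


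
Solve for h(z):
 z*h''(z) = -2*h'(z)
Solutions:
 h(z) = C1 + C2/z


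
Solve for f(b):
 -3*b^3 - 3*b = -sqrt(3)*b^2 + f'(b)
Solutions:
 f(b) = C1 - 3*b^4/4 + sqrt(3)*b^3/3 - 3*b^2/2


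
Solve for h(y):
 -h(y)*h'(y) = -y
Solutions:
 h(y) = -sqrt(C1 + y^2)
 h(y) = sqrt(C1 + y^2)


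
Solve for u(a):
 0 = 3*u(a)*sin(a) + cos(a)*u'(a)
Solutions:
 u(a) = C1*cos(a)^3


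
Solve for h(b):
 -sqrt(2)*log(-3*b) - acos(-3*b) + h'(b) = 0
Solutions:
 h(b) = C1 + sqrt(2)*b*(log(-b) - 1) + b*acos(-3*b) + sqrt(2)*b*log(3) + sqrt(1 - 9*b^2)/3


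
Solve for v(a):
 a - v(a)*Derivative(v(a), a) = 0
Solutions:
 v(a) = -sqrt(C1 + a^2)
 v(a) = sqrt(C1 + a^2)


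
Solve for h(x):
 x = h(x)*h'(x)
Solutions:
 h(x) = -sqrt(C1 + x^2)
 h(x) = sqrt(C1 + x^2)


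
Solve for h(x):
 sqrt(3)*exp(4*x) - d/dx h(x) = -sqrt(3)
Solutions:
 h(x) = C1 + sqrt(3)*x + sqrt(3)*exp(4*x)/4


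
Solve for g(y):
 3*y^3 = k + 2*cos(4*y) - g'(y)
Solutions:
 g(y) = C1 + k*y - 3*y^4/4 + sin(4*y)/2


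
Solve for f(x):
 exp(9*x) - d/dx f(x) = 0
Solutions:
 f(x) = C1 + exp(9*x)/9


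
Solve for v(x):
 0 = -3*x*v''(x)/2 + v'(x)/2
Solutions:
 v(x) = C1 + C2*x^(4/3)


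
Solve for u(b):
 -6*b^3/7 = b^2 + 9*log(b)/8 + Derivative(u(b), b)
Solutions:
 u(b) = C1 - 3*b^4/14 - b^3/3 - 9*b*log(b)/8 + 9*b/8


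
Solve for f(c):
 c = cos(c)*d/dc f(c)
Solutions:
 f(c) = C1 + Integral(c/cos(c), c)


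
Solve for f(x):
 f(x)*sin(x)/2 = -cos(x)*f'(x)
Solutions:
 f(x) = C1*sqrt(cos(x))


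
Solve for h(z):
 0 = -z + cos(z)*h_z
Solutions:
 h(z) = C1 + Integral(z/cos(z), z)


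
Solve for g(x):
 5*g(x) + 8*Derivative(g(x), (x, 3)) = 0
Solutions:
 g(x) = C3*exp(-5^(1/3)*x/2) + (C1*sin(sqrt(3)*5^(1/3)*x/4) + C2*cos(sqrt(3)*5^(1/3)*x/4))*exp(5^(1/3)*x/4)


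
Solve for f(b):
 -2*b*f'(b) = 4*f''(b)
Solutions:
 f(b) = C1 + C2*erf(b/2)


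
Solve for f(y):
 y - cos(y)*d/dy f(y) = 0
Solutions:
 f(y) = C1 + Integral(y/cos(y), y)
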